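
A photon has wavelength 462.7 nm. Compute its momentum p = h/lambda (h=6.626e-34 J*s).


p = h / lambda
= 6.626e-34 / (462.7e-9)
= 6.626e-34 / 4.6270e-07
= 1.4320e-27 kg*m/s

1.4320e-27


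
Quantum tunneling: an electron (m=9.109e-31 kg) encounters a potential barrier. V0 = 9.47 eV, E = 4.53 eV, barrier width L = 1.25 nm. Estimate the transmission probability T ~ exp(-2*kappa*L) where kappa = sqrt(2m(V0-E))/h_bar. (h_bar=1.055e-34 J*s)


V0 - E = 4.94 eV = 7.9139e-19 J
kappa = sqrt(2 * m * (V0-E)) / h_bar
= sqrt(2 * 9.109e-31 * 7.9139e-19) / 1.055e-34
= 1.1381e+10 /m
2*kappa*L = 2 * 1.1381e+10 * 1.25e-9
= 28.4533
T = exp(-28.4533) = 4.394295e-13

4.394295e-13


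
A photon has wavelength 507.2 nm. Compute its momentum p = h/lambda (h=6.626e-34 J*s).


p = h / lambda
= 6.626e-34 / (507.2e-9)
= 6.626e-34 / 5.0720e-07
= 1.3064e-27 kg*m/s

1.3064e-27


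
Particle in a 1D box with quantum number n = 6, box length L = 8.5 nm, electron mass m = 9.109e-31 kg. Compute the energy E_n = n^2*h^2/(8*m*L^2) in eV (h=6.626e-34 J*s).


E = n^2 * h^2 / (8 * m * L^2)
= 6^2 * (6.626e-34)^2 / (8 * 9.109e-31 * (8.5e-9)^2)
= 36 * 4.3904e-67 / (8 * 9.109e-31 * 7.2250e-17)
= 3.0020e-20 J
= 0.1874 eV

0.1874


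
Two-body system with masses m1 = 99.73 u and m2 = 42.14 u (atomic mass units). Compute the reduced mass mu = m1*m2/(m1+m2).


mu = m1 * m2 / (m1 + m2)
= 99.73 * 42.14 / (99.73 + 42.14)
= 4202.6222 / 141.87
= 29.6231 u

29.6231


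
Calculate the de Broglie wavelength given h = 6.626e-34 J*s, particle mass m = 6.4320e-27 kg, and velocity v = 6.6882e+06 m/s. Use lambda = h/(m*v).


lambda = h / (m * v)
= 6.626e-34 / (6.4320e-27 * 6.6882e+06)
= 6.626e-34 / 4.3019e-20
= 1.5403e-14 m

1.5403e-14


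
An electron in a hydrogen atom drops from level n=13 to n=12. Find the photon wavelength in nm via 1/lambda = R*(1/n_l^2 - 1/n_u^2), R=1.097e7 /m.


1/lambda = R * (1/n_l^2 - 1/n_u^2)
= 1.097e7 * (1/12^2 - 1/13^2)
= 1.097e7 * (0.006944 - 0.005917)
= 1.097e7 * 0.001027
= 1.1269e+04 /m
lambda = 1 / 1.1269e+04 = 88736.5542 nm

88736.5542


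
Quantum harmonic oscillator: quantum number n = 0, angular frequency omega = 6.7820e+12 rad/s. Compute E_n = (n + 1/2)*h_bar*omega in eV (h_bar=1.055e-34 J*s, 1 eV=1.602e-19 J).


E = (n + 1/2) * h_bar * omega
= (0 + 0.5) * 1.055e-34 * 6.7820e+12
= 0.5 * 7.1550e-22
= 3.5775e-22 J
= 0.0022 eV

0.0022


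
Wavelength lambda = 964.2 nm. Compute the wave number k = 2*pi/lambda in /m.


k = 2 * pi / lambda
= 6.2832 / (964.2e-9)
= 6.2832 / 9.6420e-07
= 6.5165e+06 /m

6.5165e+06


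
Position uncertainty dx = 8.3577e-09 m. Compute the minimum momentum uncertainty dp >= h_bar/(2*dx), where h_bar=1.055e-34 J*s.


dp = h_bar / (2 * dx)
= 1.055e-34 / (2 * 8.3577e-09)
= 1.055e-34 / 1.6715e-08
= 6.3115e-27 kg*m/s

6.3115e-27


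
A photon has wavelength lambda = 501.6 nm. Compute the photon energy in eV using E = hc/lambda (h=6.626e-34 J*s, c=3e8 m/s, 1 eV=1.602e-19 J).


E = hc / lambda
= (6.626e-34)(3e8) / (501.6e-9)
= 1.9878e-25 / 5.0160e-07
= 3.9629e-19 J
Converting to eV: 3.9629e-19 / 1.602e-19
= 2.4737 eV

2.4737


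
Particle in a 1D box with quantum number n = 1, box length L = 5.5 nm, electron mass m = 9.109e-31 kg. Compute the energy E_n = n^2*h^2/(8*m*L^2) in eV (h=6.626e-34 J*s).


E = n^2 * h^2 / (8 * m * L^2)
= 1^2 * (6.626e-34)^2 / (8 * 9.109e-31 * (5.5e-9)^2)
= 1 * 4.3904e-67 / (8 * 9.109e-31 * 3.0250e-17)
= 1.9917e-21 J
= 0.0124 eV

0.0124


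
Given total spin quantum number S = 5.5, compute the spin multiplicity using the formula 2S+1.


Spin multiplicity = 2S + 1
= 2 * 5.5 + 1
= 11.0 + 1
= 12

12


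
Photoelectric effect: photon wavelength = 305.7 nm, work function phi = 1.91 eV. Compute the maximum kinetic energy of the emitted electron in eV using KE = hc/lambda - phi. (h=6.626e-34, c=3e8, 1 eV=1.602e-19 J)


E_photon = hc / lambda
= (6.626e-34)(3e8) / (305.7e-9)
= 6.5025e-19 J
= 4.059 eV
KE = E_photon - phi
= 4.059 - 1.91
= 2.149 eV

2.149


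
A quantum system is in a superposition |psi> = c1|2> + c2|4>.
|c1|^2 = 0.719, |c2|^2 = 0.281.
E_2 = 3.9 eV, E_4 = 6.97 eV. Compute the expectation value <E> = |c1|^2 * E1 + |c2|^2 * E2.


<E> = |c1|^2 * E1 + |c2|^2 * E2
= 0.719 * 3.9 + 0.281 * 6.97
= 2.8041 + 1.9586
= 4.7627 eV

4.7627


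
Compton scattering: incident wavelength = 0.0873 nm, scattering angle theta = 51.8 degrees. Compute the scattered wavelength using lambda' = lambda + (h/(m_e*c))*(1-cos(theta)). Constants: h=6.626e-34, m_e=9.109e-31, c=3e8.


Compton wavelength: h/(m_e*c) = 2.4247e-12 m
d_lambda = 2.4247e-12 * (1 - cos(51.8 deg))
= 2.4247e-12 * 0.381592
= 9.2525e-13 m = 0.000925 nm
lambda' = 0.0873 + 0.000925
= 0.088225 nm

0.088225


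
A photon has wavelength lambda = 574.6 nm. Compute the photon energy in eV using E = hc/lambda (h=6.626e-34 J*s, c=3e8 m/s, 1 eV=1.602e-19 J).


E = hc / lambda
= (6.626e-34)(3e8) / (574.6e-9)
= 1.9878e-25 / 5.7460e-07
= 3.4595e-19 J
Converting to eV: 3.4595e-19 / 1.602e-19
= 2.1595 eV

2.1595


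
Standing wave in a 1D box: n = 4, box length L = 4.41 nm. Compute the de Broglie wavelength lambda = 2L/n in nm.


lambda = 2L / n
= 2 * 4.41 / 4
= 8.82 / 4
= 2.205 nm

2.205


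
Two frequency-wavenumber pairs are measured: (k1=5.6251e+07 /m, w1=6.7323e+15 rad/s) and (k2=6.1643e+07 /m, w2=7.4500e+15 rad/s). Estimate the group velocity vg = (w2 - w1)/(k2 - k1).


vg = (w2 - w1) / (k2 - k1)
= (7.4500e+15 - 6.7323e+15) / (6.1643e+07 - 5.6251e+07)
= 7.1770e+14 / 5.3920e+06
= 1.3310e+08 m/s

1.3310e+08


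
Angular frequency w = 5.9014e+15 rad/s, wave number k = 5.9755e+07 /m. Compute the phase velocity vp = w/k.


vp = w / k
= 5.9014e+15 / 5.9755e+07
= 9.8760e+07 m/s

9.8760e+07


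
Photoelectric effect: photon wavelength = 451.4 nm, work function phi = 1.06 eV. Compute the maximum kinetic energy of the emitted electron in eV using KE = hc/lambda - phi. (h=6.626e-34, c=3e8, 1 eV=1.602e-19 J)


E_photon = hc / lambda
= (6.626e-34)(3e8) / (451.4e-9)
= 4.4036e-19 J
= 2.7488 eV
KE = E_photon - phi
= 2.7488 - 1.06
= 1.6888 eV

1.6888


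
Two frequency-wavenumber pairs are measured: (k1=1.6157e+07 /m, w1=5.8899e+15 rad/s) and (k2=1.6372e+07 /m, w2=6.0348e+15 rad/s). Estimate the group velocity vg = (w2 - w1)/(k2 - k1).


vg = (w2 - w1) / (k2 - k1)
= (6.0348e+15 - 5.8899e+15) / (1.6372e+07 - 1.6157e+07)
= 1.4490e+14 / 2.1500e+05
= 6.7395e+08 m/s

6.7395e+08


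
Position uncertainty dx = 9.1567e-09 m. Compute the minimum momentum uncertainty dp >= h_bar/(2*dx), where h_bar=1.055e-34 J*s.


dp = h_bar / (2 * dx)
= 1.055e-34 / (2 * 9.1567e-09)
= 1.055e-34 / 1.8313e-08
= 5.7608e-27 kg*m/s

5.7608e-27


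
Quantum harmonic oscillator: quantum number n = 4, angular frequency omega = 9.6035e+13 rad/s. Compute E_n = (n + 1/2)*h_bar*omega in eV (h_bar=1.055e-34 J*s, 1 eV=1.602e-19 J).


E = (n + 1/2) * h_bar * omega
= (4 + 0.5) * 1.055e-34 * 9.6035e+13
= 4.5 * 1.0132e-20
= 4.5593e-20 J
= 0.2846 eV

0.2846


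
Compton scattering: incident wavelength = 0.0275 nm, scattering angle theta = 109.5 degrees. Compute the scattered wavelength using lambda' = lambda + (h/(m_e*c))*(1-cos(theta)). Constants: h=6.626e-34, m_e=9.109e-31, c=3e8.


Compton wavelength: h/(m_e*c) = 2.4247e-12 m
d_lambda = 2.4247e-12 * (1 - cos(109.5 deg))
= 2.4247e-12 * 1.333807
= 3.2341e-12 m = 0.003234 nm
lambda' = 0.0275 + 0.003234
= 0.030734 nm

0.030734


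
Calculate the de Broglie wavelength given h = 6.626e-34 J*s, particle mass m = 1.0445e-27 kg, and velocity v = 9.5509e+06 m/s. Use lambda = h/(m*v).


lambda = h / (m * v)
= 6.626e-34 / (1.0445e-27 * 9.5509e+06)
= 6.626e-34 / 9.9759e-21
= 6.6420e-14 m

6.6420e-14


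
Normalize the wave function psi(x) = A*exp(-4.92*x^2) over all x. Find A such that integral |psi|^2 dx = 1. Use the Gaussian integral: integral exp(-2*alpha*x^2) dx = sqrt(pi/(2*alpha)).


integral |psi|^2 dx = A^2 * sqrt(pi/(2*alpha)) = 1
A^2 = sqrt(2*alpha/pi)
= sqrt(2 * 4.92 / pi)
= 1.769794
A = sqrt(1.769794)
= 1.3303

1.3303


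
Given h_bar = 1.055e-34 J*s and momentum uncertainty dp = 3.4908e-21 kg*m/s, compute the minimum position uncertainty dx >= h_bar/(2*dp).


dx = h_bar / (2 * dp)
= 1.055e-34 / (2 * 3.4908e-21)
= 1.055e-34 / 6.9816e-21
= 1.5111e-14 m

1.5111e-14


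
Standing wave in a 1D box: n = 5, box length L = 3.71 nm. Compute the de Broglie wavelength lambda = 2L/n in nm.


lambda = 2L / n
= 2 * 3.71 / 5
= 7.42 / 5
= 1.484 nm

1.484


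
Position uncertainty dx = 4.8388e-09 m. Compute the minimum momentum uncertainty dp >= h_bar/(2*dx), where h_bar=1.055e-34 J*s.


dp = h_bar / (2 * dx)
= 1.055e-34 / (2 * 4.8388e-09)
= 1.055e-34 / 9.6776e-09
= 1.0901e-26 kg*m/s

1.0901e-26


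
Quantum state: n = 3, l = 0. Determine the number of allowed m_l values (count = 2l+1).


m_l ranges from -l to +l in integer steps
So m_l goes from -0 to +0
Count = 2l + 1 = 2*0 + 1
= 1

1


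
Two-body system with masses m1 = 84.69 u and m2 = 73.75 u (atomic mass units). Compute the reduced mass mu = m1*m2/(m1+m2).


mu = m1 * m2 / (m1 + m2)
= 84.69 * 73.75 / (84.69 + 73.75)
= 6245.8875 / 158.44
= 39.4212 u

39.4212


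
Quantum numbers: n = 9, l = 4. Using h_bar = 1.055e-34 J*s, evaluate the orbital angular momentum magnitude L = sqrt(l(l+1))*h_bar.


L = sqrt(l*(l+1)) * h_bar
= sqrt(4 * 5) * 1.055e-34
= sqrt(20) * 1.055e-34
= 4.4721 * 1.055e-34
= 4.7181e-34 J*s

4.7181e-34


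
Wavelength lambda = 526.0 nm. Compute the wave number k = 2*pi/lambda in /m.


k = 2 * pi / lambda
= 6.2832 / (526.0e-9)
= 6.2832 / 5.2600e-07
= 1.1945e+07 /m

1.1945e+07


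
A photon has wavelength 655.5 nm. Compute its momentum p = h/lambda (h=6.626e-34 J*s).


p = h / lambda
= 6.626e-34 / (655.5e-9)
= 6.626e-34 / 6.5550e-07
= 1.0108e-27 kg*m/s

1.0108e-27


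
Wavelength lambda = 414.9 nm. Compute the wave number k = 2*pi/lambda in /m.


k = 2 * pi / lambda
= 6.2832 / (414.9e-9)
= 6.2832 / 4.1490e-07
= 1.5144e+07 /m

1.5144e+07


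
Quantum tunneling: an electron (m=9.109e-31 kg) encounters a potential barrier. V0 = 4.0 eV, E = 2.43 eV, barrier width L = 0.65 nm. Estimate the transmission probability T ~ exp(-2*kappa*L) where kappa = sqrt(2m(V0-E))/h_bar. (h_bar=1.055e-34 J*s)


V0 - E = 1.57 eV = 2.5151e-19 J
kappa = sqrt(2 * m * (V0-E)) / h_bar
= sqrt(2 * 9.109e-31 * 2.5151e-19) / 1.055e-34
= 6.4162e+09 /m
2*kappa*L = 2 * 6.4162e+09 * 0.65e-9
= 8.3411
T = exp(-8.3411) = 2.385144e-04

2.385144e-04


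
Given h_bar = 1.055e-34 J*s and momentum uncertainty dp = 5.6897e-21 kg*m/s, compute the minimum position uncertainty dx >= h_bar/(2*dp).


dx = h_bar / (2 * dp)
= 1.055e-34 / (2 * 5.6897e-21)
= 1.055e-34 / 1.1379e-20
= 9.2711e-15 m

9.2711e-15


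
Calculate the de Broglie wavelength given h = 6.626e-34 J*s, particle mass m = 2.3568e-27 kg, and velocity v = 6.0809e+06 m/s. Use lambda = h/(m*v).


lambda = h / (m * v)
= 6.626e-34 / (2.3568e-27 * 6.0809e+06)
= 6.626e-34 / 1.4331e-20
= 4.6234e-14 m

4.6234e-14


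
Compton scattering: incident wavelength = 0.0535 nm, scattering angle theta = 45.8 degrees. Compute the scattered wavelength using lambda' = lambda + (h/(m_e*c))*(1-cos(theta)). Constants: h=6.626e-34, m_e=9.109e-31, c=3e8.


Compton wavelength: h/(m_e*c) = 2.4247e-12 m
d_lambda = 2.4247e-12 * (1 - cos(45.8 deg))
= 2.4247e-12 * 0.302835
= 7.3429e-13 m = 0.000734 nm
lambda' = 0.0535 + 0.000734
= 0.054234 nm

0.054234


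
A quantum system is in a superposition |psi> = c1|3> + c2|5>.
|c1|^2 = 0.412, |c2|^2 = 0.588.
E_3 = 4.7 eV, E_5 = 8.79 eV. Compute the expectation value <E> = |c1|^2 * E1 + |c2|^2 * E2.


<E> = |c1|^2 * E1 + |c2|^2 * E2
= 0.412 * 4.7 + 0.588 * 8.79
= 1.9364 + 5.1685
= 7.1049 eV

7.1049


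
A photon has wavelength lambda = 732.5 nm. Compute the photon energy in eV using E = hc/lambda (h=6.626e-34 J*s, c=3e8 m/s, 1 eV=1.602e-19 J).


E = hc / lambda
= (6.626e-34)(3e8) / (732.5e-9)
= 1.9878e-25 / 7.3250e-07
= 2.7137e-19 J
Converting to eV: 2.7137e-19 / 1.602e-19
= 1.694 eV

1.694


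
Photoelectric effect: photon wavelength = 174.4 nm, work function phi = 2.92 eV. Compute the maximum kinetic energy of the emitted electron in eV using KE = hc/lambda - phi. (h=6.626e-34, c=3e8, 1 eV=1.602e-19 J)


E_photon = hc / lambda
= (6.626e-34)(3e8) / (174.4e-9)
= 1.1398e-18 J
= 7.1148 eV
KE = E_photon - phi
= 7.1148 - 2.92
= 4.1948 eV

4.1948


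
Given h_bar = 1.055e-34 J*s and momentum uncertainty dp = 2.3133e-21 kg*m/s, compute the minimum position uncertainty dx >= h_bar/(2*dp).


dx = h_bar / (2 * dp)
= 1.055e-34 / (2 * 2.3133e-21)
= 1.055e-34 / 4.6266e-21
= 2.2803e-14 m

2.2803e-14


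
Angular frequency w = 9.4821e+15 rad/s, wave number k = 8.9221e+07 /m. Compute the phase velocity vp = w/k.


vp = w / k
= 9.4821e+15 / 8.9221e+07
= 1.0628e+08 m/s

1.0628e+08


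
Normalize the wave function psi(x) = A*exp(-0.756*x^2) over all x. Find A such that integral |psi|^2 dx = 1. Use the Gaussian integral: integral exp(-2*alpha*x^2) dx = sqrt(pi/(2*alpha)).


integral |psi|^2 dx = A^2 * sqrt(pi/(2*alpha)) = 1
A^2 = sqrt(2*alpha/pi)
= sqrt(2 * 0.756 / pi)
= 0.693747
A = sqrt(0.693747)
= 0.8329

0.8329


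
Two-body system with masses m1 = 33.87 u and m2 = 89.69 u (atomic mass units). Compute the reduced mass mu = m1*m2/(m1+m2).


mu = m1 * m2 / (m1 + m2)
= 33.87 * 89.69 / (33.87 + 89.69)
= 3037.8003 / 123.56
= 24.5856 u

24.5856


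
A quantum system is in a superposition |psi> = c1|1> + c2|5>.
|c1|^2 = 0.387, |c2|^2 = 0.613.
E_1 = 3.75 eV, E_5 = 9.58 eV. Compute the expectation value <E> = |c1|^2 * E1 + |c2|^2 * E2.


<E> = |c1|^2 * E1 + |c2|^2 * E2
= 0.387 * 3.75 + 0.613 * 9.58
= 1.4512 + 5.8725
= 7.3238 eV

7.3238


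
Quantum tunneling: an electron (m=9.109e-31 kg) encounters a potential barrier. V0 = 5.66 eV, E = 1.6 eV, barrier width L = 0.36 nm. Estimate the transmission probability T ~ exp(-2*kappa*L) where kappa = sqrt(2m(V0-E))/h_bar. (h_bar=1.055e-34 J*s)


V0 - E = 4.06 eV = 6.5041e-19 J
kappa = sqrt(2 * m * (V0-E)) / h_bar
= sqrt(2 * 9.109e-31 * 6.5041e-19) / 1.055e-34
= 1.0318e+10 /m
2*kappa*L = 2 * 1.0318e+10 * 0.36e-9
= 7.4289
T = exp(-7.4289) = 5.938389e-04

5.938389e-04


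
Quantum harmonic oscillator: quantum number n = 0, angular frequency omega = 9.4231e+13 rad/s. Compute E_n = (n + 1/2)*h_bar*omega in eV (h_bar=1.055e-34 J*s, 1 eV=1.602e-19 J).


E = (n + 1/2) * h_bar * omega
= (0 + 0.5) * 1.055e-34 * 9.4231e+13
= 0.5 * 9.9414e-21
= 4.9707e-21 J
= 0.031 eV

0.031


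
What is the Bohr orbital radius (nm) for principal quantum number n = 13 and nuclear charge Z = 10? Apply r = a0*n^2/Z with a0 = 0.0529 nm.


r = a0 * n^2 / Z
= 0.0529 * 13^2 / 10
= 0.0529 * 169 / 10
= 0.894 nm

0.894


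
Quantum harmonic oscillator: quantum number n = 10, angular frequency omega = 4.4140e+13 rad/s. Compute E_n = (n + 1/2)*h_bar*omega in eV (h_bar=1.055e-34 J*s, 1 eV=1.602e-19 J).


E = (n + 1/2) * h_bar * omega
= (10 + 0.5) * 1.055e-34 * 4.4140e+13
= 10.5 * 4.6568e-21
= 4.8896e-20 J
= 0.3052 eV

0.3052


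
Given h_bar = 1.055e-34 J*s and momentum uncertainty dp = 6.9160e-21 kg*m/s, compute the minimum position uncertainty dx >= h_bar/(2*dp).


dx = h_bar / (2 * dp)
= 1.055e-34 / (2 * 6.9160e-21)
= 1.055e-34 / 1.3832e-20
= 7.6272e-15 m

7.6272e-15


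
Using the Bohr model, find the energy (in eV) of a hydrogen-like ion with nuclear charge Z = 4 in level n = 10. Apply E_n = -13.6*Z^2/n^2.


E_n = -13.6 * Z^2 / n^2
= -13.6 * 4^2 / 10^2
= -13.6 * 16 / 100
= -2.176 eV

-2.176


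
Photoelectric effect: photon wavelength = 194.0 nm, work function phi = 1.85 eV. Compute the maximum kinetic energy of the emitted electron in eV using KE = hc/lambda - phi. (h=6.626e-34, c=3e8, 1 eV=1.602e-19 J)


E_photon = hc / lambda
= (6.626e-34)(3e8) / (194.0e-9)
= 1.0246e-18 J
= 6.396 eV
KE = E_photon - phi
= 6.396 - 1.85
= 4.546 eV

4.546


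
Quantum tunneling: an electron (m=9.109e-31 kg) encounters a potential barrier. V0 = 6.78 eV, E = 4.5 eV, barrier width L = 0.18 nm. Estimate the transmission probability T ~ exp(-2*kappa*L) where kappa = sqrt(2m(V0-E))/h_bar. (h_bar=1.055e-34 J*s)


V0 - E = 2.28 eV = 3.6526e-19 J
kappa = sqrt(2 * m * (V0-E)) / h_bar
= sqrt(2 * 9.109e-31 * 3.6526e-19) / 1.055e-34
= 7.7321e+09 /m
2*kappa*L = 2 * 7.7321e+09 * 0.18e-9
= 2.7836
T = exp(-2.7836) = 6.181864e-02

6.181864e-02


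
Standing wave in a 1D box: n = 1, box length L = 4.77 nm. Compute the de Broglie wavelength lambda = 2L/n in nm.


lambda = 2L / n
= 2 * 4.77 / 1
= 9.54 / 1
= 9.54 nm

9.54


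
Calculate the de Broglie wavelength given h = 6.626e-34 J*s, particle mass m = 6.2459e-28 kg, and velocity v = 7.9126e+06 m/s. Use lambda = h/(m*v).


lambda = h / (m * v)
= 6.626e-34 / (6.2459e-28 * 7.9126e+06)
= 6.626e-34 / 4.9421e-21
= 1.3407e-13 m

1.3407e-13


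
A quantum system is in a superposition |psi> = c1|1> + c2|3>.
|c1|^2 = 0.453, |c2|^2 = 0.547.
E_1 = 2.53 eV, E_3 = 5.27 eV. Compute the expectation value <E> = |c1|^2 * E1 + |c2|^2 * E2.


<E> = |c1|^2 * E1 + |c2|^2 * E2
= 0.453 * 2.53 + 0.547 * 5.27
= 1.1461 + 2.8827
= 4.0288 eV

4.0288


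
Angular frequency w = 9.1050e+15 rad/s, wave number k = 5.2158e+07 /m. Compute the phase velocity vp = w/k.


vp = w / k
= 9.1050e+15 / 5.2158e+07
= 1.7457e+08 m/s

1.7457e+08


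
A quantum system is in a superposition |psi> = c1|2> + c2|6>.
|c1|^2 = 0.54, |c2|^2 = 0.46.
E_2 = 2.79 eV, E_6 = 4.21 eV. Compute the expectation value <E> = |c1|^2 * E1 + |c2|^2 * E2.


<E> = |c1|^2 * E1 + |c2|^2 * E2
= 0.54 * 2.79 + 0.46 * 4.21
= 1.5066 + 1.9366
= 3.4432 eV

3.4432


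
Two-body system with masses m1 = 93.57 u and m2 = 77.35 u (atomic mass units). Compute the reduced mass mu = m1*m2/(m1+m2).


mu = m1 * m2 / (m1 + m2)
= 93.57 * 77.35 / (93.57 + 77.35)
= 7237.6395 / 170.92
= 42.3452 u

42.3452


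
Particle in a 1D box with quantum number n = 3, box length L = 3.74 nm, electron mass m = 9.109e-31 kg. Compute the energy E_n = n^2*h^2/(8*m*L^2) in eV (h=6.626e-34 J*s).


E = n^2 * h^2 / (8 * m * L^2)
= 3^2 * (6.626e-34)^2 / (8 * 9.109e-31 * (3.74e-9)^2)
= 9 * 4.3904e-67 / (8 * 9.109e-31 * 1.3988e-17)
= 3.8765e-20 J
= 0.242 eV

0.242


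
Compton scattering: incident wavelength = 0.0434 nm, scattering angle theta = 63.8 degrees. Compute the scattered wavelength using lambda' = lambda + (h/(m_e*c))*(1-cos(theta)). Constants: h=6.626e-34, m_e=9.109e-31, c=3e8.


Compton wavelength: h/(m_e*c) = 2.4247e-12 m
d_lambda = 2.4247e-12 * (1 - cos(63.8 deg))
= 2.4247e-12 * 0.558494
= 1.3542e-12 m = 0.001354 nm
lambda' = 0.0434 + 0.001354
= 0.044754 nm

0.044754


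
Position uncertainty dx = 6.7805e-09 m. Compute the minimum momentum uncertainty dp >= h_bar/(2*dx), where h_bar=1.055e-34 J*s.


dp = h_bar / (2 * dx)
= 1.055e-34 / (2 * 6.7805e-09)
= 1.055e-34 / 1.3561e-08
= 7.7797e-27 kg*m/s

7.7797e-27


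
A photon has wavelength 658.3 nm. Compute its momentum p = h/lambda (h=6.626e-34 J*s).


p = h / lambda
= 6.626e-34 / (658.3e-9)
= 6.626e-34 / 6.5830e-07
= 1.0065e-27 kg*m/s

1.0065e-27


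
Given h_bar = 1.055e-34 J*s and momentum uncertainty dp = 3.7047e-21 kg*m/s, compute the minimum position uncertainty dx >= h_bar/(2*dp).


dx = h_bar / (2 * dp)
= 1.055e-34 / (2 * 3.7047e-21)
= 1.055e-34 / 7.4094e-21
= 1.4239e-14 m

1.4239e-14


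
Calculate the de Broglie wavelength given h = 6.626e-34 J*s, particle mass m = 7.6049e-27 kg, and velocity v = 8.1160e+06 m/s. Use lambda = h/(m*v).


lambda = h / (m * v)
= 6.626e-34 / (7.6049e-27 * 8.1160e+06)
= 6.626e-34 / 6.1721e-20
= 1.0735e-14 m

1.0735e-14


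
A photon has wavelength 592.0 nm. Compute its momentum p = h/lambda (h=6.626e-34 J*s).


p = h / lambda
= 6.626e-34 / (592.0e-9)
= 6.626e-34 / 5.9200e-07
= 1.1193e-27 kg*m/s

1.1193e-27


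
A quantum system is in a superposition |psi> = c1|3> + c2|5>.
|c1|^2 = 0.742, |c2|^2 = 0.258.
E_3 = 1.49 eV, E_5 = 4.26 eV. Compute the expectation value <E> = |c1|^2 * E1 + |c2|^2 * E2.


<E> = |c1|^2 * E1 + |c2|^2 * E2
= 0.742 * 1.49 + 0.258 * 4.26
= 1.1056 + 1.0991
= 2.2047 eV

2.2047


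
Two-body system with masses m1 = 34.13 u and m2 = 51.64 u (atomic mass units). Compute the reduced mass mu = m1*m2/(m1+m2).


mu = m1 * m2 / (m1 + m2)
= 34.13 * 51.64 / (34.13 + 51.64)
= 1762.4732 / 85.77
= 20.5488 u

20.5488


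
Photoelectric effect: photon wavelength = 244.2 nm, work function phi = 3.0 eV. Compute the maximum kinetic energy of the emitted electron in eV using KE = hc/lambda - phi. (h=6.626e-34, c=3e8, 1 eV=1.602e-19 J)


E_photon = hc / lambda
= (6.626e-34)(3e8) / (244.2e-9)
= 8.1400e-19 J
= 5.0812 eV
KE = E_photon - phi
= 5.0812 - 3.0
= 2.0812 eV

2.0812


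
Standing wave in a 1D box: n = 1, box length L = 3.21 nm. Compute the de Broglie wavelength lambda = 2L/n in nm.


lambda = 2L / n
= 2 * 3.21 / 1
= 6.42 / 1
= 6.42 nm

6.42


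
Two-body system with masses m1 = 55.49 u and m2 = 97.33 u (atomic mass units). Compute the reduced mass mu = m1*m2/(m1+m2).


mu = m1 * m2 / (m1 + m2)
= 55.49 * 97.33 / (55.49 + 97.33)
= 5400.8417 / 152.82
= 35.3412 u

35.3412


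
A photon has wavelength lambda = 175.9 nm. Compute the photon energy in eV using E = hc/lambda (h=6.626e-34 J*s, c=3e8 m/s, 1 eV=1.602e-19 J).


E = hc / lambda
= (6.626e-34)(3e8) / (175.9e-9)
= 1.9878e-25 / 1.7590e-07
= 1.1301e-18 J
Converting to eV: 1.1301e-18 / 1.602e-19
= 7.0541 eV

7.0541


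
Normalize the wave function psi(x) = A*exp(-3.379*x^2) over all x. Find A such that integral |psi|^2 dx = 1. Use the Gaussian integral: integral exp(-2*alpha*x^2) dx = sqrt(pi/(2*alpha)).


integral |psi|^2 dx = A^2 * sqrt(pi/(2*alpha)) = 1
A^2 = sqrt(2*alpha/pi)
= sqrt(2 * 3.379 / pi)
= 1.466676
A = sqrt(1.466676)
= 1.2111

1.2111


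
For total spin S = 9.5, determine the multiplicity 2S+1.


Spin multiplicity = 2S + 1
= 2 * 9.5 + 1
= 19.0 + 1
= 20

20


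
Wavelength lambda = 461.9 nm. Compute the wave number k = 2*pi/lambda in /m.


k = 2 * pi / lambda
= 6.2832 / (461.9e-9)
= 6.2832 / 4.6190e-07
= 1.3603e+07 /m

1.3603e+07


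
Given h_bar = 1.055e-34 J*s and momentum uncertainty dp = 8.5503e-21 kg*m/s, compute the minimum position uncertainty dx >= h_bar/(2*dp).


dx = h_bar / (2 * dp)
= 1.055e-34 / (2 * 8.5503e-21)
= 1.055e-34 / 1.7101e-20
= 6.1694e-15 m

6.1694e-15


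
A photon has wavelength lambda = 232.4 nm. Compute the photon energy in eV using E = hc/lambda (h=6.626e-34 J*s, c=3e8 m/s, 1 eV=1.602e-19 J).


E = hc / lambda
= (6.626e-34)(3e8) / (232.4e-9)
= 1.9878e-25 / 2.3240e-07
= 8.5534e-19 J
Converting to eV: 8.5534e-19 / 1.602e-19
= 5.3392 eV

5.3392


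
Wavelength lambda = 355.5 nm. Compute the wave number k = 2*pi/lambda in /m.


k = 2 * pi / lambda
= 6.2832 / (355.5e-9)
= 6.2832 / 3.5550e-07
= 1.7674e+07 /m

1.7674e+07


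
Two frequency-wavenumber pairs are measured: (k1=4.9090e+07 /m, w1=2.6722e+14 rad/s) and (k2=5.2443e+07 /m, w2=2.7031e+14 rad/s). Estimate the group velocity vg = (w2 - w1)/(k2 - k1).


vg = (w2 - w1) / (k2 - k1)
= (2.7031e+14 - 2.6722e+14) / (5.2443e+07 - 4.9090e+07)
= 3.0900e+12 / 3.3530e+06
= 9.2156e+05 m/s

9.2156e+05


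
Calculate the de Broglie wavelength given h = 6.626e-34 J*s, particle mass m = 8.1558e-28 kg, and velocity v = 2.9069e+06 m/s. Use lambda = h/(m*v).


lambda = h / (m * v)
= 6.626e-34 / (8.1558e-28 * 2.9069e+06)
= 6.626e-34 / 2.3708e-21
= 2.7948e-13 m

2.7948e-13


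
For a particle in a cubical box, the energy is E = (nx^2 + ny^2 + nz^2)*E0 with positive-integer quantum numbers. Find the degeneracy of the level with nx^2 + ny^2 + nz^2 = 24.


Enumerate all (nx, ny, nz) with nx^2 + ny^2 + nz^2 = 24:
(2,2,4)
(2,4,2)
(4,2,2)
Total degeneracy = 3

3


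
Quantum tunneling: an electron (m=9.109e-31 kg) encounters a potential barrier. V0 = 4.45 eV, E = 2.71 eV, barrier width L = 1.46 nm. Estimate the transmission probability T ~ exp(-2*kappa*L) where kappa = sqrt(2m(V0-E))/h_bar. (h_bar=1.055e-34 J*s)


V0 - E = 1.74 eV = 2.7875e-19 J
kappa = sqrt(2 * m * (V0-E)) / h_bar
= sqrt(2 * 9.109e-31 * 2.7875e-19) / 1.055e-34
= 6.7547e+09 /m
2*kappa*L = 2 * 6.7547e+09 * 1.46e-9
= 19.7236
T = exp(-19.7236) = 2.717320e-09

2.717320e-09


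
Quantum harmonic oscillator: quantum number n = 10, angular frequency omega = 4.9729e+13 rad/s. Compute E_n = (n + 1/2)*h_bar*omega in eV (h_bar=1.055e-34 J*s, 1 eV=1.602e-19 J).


E = (n + 1/2) * h_bar * omega
= (10 + 0.5) * 1.055e-34 * 4.9729e+13
= 10.5 * 5.2464e-21
= 5.5087e-20 J
= 0.3439 eV

0.3439


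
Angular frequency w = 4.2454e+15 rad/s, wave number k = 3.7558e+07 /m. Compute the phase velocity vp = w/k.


vp = w / k
= 4.2454e+15 / 3.7558e+07
= 1.1304e+08 m/s

1.1304e+08


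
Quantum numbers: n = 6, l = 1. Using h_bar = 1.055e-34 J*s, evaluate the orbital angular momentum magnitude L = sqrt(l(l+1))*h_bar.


L = sqrt(l*(l+1)) * h_bar
= sqrt(1 * 2) * 1.055e-34
= sqrt(2) * 1.055e-34
= 1.4142 * 1.055e-34
= 1.4920e-34 J*s

1.4920e-34


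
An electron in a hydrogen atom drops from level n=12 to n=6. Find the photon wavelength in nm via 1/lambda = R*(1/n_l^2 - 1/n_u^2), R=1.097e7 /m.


1/lambda = R * (1/n_l^2 - 1/n_u^2)
= 1.097e7 * (1/6^2 - 1/12^2)
= 1.097e7 * (0.027778 - 0.006944)
= 1.097e7 * 0.020833
= 2.2854e+05 /m
lambda = 1 / 2.2854e+05 = 4375.5697 nm

4375.5697


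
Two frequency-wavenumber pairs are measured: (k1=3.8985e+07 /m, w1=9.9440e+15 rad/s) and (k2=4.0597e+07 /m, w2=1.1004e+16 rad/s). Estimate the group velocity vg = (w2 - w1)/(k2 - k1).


vg = (w2 - w1) / (k2 - k1)
= (1.1004e+16 - 9.9440e+15) / (4.0597e+07 - 3.8985e+07)
= 1.0600e+15 / 1.6120e+06
= 6.5757e+08 m/s

6.5757e+08


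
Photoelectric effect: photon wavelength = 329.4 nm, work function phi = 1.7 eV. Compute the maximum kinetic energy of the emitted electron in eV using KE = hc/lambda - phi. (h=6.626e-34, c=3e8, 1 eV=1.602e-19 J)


E_photon = hc / lambda
= (6.626e-34)(3e8) / (329.4e-9)
= 6.0346e-19 J
= 3.7669 eV
KE = E_photon - phi
= 3.7669 - 1.7
= 2.0669 eV

2.0669


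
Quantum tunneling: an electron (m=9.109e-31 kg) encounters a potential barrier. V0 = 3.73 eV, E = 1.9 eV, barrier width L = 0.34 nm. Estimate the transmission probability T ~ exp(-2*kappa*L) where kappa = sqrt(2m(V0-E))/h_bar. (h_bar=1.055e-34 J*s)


V0 - E = 1.83 eV = 2.9317e-19 J
kappa = sqrt(2 * m * (V0-E)) / h_bar
= sqrt(2 * 9.109e-31 * 2.9317e-19) / 1.055e-34
= 6.9272e+09 /m
2*kappa*L = 2 * 6.9272e+09 * 0.34e-9
= 4.7105
T = exp(-4.7105) = 9.000609e-03

9.000609e-03


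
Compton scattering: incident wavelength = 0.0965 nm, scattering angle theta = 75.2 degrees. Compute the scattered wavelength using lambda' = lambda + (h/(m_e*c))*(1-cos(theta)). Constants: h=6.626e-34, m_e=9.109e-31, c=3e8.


Compton wavelength: h/(m_e*c) = 2.4247e-12 m
d_lambda = 2.4247e-12 * (1 - cos(75.2 deg))
= 2.4247e-12 * 0.744554
= 1.8053e-12 m = 0.001805 nm
lambda' = 0.0965 + 0.001805
= 0.098305 nm

0.098305


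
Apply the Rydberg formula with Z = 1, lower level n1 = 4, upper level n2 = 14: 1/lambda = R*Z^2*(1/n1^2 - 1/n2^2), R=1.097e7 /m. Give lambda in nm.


1/lambda = R * Z^2 * (1/n1^2 - 1/n2^2)
= 1.097e7 * 1^2 * (1/4^2 - 1/14^2)
= 1.097e7 * 1 * (0.0625 - 0.005102)
= 6.2966e+05 /m
lambda = 1 / 6.2966e+05
= 1588.1698 nm

1588.1698


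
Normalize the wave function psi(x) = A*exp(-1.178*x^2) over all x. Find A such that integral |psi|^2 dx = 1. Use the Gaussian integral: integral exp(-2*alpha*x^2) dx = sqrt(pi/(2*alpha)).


integral |psi|^2 dx = A^2 * sqrt(pi/(2*alpha)) = 1
A^2 = sqrt(2*alpha/pi)
= sqrt(2 * 1.178 / pi)
= 0.86599
A = sqrt(0.86599)
= 0.9306

0.9306


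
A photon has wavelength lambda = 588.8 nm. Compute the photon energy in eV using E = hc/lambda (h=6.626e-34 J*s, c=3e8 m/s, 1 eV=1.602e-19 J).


E = hc / lambda
= (6.626e-34)(3e8) / (588.8e-9)
= 1.9878e-25 / 5.8880e-07
= 3.3760e-19 J
Converting to eV: 3.3760e-19 / 1.602e-19
= 2.1074 eV

2.1074


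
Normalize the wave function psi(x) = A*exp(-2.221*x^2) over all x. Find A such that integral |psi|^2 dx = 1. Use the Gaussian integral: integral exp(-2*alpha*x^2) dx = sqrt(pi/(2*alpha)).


integral |psi|^2 dx = A^2 * sqrt(pi/(2*alpha)) = 1
A^2 = sqrt(2*alpha/pi)
= sqrt(2 * 2.221 / pi)
= 1.189089
A = sqrt(1.189089)
= 1.0905

1.0905


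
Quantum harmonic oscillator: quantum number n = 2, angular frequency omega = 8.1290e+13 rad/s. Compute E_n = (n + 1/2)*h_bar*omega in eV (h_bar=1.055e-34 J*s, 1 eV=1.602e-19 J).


E = (n + 1/2) * h_bar * omega
= (2 + 0.5) * 1.055e-34 * 8.1290e+13
= 2.5 * 8.5761e-21
= 2.1440e-20 J
= 0.1338 eV

0.1338


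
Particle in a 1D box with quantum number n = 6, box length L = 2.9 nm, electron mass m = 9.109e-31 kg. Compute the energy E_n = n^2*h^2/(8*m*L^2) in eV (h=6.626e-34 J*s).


E = n^2 * h^2 / (8 * m * L^2)
= 6^2 * (6.626e-34)^2 / (8 * 9.109e-31 * (2.9e-9)^2)
= 36 * 4.3904e-67 / (8 * 9.109e-31 * 8.4100e-18)
= 2.5790e-19 J
= 1.6099 eV

1.6099


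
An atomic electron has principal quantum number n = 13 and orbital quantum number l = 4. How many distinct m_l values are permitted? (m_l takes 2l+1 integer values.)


m_l ranges from -l to +l in integer steps
So m_l goes from -4 to +4
Count = 2l + 1 = 2*4 + 1
= 9

9


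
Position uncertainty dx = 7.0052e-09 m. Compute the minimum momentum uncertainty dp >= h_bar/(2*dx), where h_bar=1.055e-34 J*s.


dp = h_bar / (2 * dx)
= 1.055e-34 / (2 * 7.0052e-09)
= 1.055e-34 / 1.4010e-08
= 7.5301e-27 kg*m/s

7.5301e-27


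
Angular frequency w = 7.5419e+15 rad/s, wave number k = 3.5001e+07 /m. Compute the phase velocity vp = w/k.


vp = w / k
= 7.5419e+15 / 3.5001e+07
= 2.1548e+08 m/s

2.1548e+08


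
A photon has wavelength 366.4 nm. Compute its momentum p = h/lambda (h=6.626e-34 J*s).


p = h / lambda
= 6.626e-34 / (366.4e-9)
= 6.626e-34 / 3.6640e-07
= 1.8084e-27 kg*m/s

1.8084e-27


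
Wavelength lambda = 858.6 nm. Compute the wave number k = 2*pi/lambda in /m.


k = 2 * pi / lambda
= 6.2832 / (858.6e-9)
= 6.2832 / 8.5860e-07
= 7.3179e+06 /m

7.3179e+06


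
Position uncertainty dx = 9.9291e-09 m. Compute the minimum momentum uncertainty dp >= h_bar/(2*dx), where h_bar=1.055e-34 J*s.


dp = h_bar / (2 * dx)
= 1.055e-34 / (2 * 9.9291e-09)
= 1.055e-34 / 1.9858e-08
= 5.3127e-27 kg*m/s

5.3127e-27


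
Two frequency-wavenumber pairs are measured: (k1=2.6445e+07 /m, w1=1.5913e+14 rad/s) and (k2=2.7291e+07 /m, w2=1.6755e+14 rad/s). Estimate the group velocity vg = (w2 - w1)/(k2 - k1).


vg = (w2 - w1) / (k2 - k1)
= (1.6755e+14 - 1.5913e+14) / (2.7291e+07 - 2.6445e+07)
= 8.4200e+12 / 8.4600e+05
= 9.9527e+06 m/s

9.9527e+06


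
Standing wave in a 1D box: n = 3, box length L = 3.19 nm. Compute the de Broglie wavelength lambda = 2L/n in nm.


lambda = 2L / n
= 2 * 3.19 / 3
= 6.38 / 3
= 2.1267 nm

2.1267


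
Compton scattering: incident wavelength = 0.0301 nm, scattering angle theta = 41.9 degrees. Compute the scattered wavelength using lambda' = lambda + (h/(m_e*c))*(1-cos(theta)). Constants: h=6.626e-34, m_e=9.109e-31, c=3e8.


Compton wavelength: h/(m_e*c) = 2.4247e-12 m
d_lambda = 2.4247e-12 * (1 - cos(41.9 deg))
= 2.4247e-12 * 0.255688
= 6.1997e-13 m = 0.00062 nm
lambda' = 0.0301 + 0.00062
= 0.03072 nm

0.03072


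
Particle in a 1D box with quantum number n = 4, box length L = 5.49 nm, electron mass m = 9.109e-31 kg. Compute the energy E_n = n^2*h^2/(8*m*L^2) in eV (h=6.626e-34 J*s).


E = n^2 * h^2 / (8 * m * L^2)
= 4^2 * (6.626e-34)^2 / (8 * 9.109e-31 * (5.49e-9)^2)
= 16 * 4.3904e-67 / (8 * 9.109e-31 * 3.0140e-17)
= 3.1983e-20 J
= 0.1996 eV

0.1996


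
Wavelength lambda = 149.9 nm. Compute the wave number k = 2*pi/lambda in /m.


k = 2 * pi / lambda
= 6.2832 / (149.9e-9)
= 6.2832 / 1.4990e-07
= 4.1916e+07 /m

4.1916e+07


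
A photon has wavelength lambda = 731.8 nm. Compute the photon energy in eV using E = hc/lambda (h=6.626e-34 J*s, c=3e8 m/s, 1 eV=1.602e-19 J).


E = hc / lambda
= (6.626e-34)(3e8) / (731.8e-9)
= 1.9878e-25 / 7.3180e-07
= 2.7163e-19 J
Converting to eV: 2.7163e-19 / 1.602e-19
= 1.6956 eV

1.6956


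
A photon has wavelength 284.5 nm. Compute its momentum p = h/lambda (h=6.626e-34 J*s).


p = h / lambda
= 6.626e-34 / (284.5e-9)
= 6.626e-34 / 2.8450e-07
= 2.3290e-27 kg*m/s

2.3290e-27


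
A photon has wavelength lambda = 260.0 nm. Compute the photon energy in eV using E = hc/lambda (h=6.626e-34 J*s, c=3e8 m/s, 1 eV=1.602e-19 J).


E = hc / lambda
= (6.626e-34)(3e8) / (260.0e-9)
= 1.9878e-25 / 2.6000e-07
= 7.6454e-19 J
Converting to eV: 7.6454e-19 / 1.602e-19
= 4.7724 eV

4.7724


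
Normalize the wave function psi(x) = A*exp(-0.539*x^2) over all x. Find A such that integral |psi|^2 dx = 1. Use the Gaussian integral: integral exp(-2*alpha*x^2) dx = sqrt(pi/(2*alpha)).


integral |psi|^2 dx = A^2 * sqrt(pi/(2*alpha)) = 1
A^2 = sqrt(2*alpha/pi)
= sqrt(2 * 0.539 / pi)
= 0.58578
A = sqrt(0.58578)
= 0.7654

0.7654


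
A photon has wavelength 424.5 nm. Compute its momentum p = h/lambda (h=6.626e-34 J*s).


p = h / lambda
= 6.626e-34 / (424.5e-9)
= 6.626e-34 / 4.2450e-07
= 1.5609e-27 kg*m/s

1.5609e-27


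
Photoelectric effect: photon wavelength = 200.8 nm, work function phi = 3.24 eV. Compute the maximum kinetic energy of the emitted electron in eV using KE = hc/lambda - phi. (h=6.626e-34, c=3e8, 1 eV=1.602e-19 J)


E_photon = hc / lambda
= (6.626e-34)(3e8) / (200.8e-9)
= 9.8994e-19 J
= 6.1794 eV
KE = E_photon - phi
= 6.1794 - 3.24
= 2.9394 eV

2.9394


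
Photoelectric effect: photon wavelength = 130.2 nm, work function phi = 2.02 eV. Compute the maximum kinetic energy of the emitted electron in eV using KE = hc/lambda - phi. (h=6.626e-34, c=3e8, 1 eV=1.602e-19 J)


E_photon = hc / lambda
= (6.626e-34)(3e8) / (130.2e-9)
= 1.5267e-18 J
= 9.5301 eV
KE = E_photon - phi
= 9.5301 - 2.02
= 7.5101 eV

7.5101


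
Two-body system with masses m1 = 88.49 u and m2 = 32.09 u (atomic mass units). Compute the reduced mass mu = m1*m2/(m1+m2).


mu = m1 * m2 / (m1 + m2)
= 88.49 * 32.09 / (88.49 + 32.09)
= 2839.6441 / 120.58
= 23.5499 u

23.5499


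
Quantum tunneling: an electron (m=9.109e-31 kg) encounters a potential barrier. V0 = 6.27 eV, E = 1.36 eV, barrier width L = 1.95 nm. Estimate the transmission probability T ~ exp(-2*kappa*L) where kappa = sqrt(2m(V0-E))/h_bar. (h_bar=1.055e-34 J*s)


V0 - E = 4.91 eV = 7.8658e-19 J
kappa = sqrt(2 * m * (V0-E)) / h_bar
= sqrt(2 * 9.109e-31 * 7.8658e-19) / 1.055e-34
= 1.1347e+10 /m
2*kappa*L = 2 * 1.1347e+10 * 1.95e-9
= 44.2522
T = exp(-44.2522) = 6.046862e-20

6.046862e-20


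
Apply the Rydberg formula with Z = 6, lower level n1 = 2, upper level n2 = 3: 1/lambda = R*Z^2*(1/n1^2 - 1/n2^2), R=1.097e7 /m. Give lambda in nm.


1/lambda = R * Z^2 * (1/n1^2 - 1/n2^2)
= 1.097e7 * 6^2 * (1/2^2 - 1/3^2)
= 1.097e7 * 36 * (0.25 - 0.111111)
= 5.4850e+07 /m
lambda = 1 / 5.4850e+07
= 18.2315 nm

18.2315


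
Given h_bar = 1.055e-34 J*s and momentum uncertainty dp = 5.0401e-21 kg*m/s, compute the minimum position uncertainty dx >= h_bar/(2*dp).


dx = h_bar / (2 * dp)
= 1.055e-34 / (2 * 5.0401e-21)
= 1.055e-34 / 1.0080e-20
= 1.0466e-14 m

1.0466e-14


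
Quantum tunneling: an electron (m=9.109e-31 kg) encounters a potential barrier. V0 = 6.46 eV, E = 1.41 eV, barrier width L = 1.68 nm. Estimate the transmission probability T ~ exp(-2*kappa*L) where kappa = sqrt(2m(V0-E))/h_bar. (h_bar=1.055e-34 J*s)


V0 - E = 5.05 eV = 8.0901e-19 J
kappa = sqrt(2 * m * (V0-E)) / h_bar
= sqrt(2 * 9.109e-31 * 8.0901e-19) / 1.055e-34
= 1.1507e+10 /m
2*kappa*L = 2 * 1.1507e+10 * 1.68e-9
= 38.6647
T = exp(-38.6647) = 1.614934e-17

1.614934e-17


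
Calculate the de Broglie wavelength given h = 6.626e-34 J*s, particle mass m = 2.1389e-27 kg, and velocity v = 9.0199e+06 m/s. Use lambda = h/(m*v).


lambda = h / (m * v)
= 6.626e-34 / (2.1389e-27 * 9.0199e+06)
= 6.626e-34 / 1.9293e-20
= 3.4345e-14 m

3.4345e-14


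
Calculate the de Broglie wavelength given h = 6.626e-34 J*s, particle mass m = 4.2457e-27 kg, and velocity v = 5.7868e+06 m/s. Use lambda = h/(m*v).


lambda = h / (m * v)
= 6.626e-34 / (4.2457e-27 * 5.7868e+06)
= 6.626e-34 / 2.4569e-20
= 2.6969e-14 m

2.6969e-14


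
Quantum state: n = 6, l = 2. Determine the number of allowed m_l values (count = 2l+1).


m_l ranges from -l to +l in integer steps
So m_l goes from -2 to +2
Count = 2l + 1 = 2*2 + 1
= 5

5


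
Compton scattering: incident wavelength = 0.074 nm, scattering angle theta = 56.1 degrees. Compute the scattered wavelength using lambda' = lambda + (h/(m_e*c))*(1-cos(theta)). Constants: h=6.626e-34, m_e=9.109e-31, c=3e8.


Compton wavelength: h/(m_e*c) = 2.4247e-12 m
d_lambda = 2.4247e-12 * (1 - cos(56.1 deg))
= 2.4247e-12 * 0.442255
= 1.0723e-12 m = 0.001072 nm
lambda' = 0.074 + 0.001072
= 0.075072 nm

0.075072


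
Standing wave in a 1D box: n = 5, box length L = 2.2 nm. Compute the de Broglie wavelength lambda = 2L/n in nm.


lambda = 2L / n
= 2 * 2.2 / 5
= 4.4 / 5
= 0.88 nm

0.88


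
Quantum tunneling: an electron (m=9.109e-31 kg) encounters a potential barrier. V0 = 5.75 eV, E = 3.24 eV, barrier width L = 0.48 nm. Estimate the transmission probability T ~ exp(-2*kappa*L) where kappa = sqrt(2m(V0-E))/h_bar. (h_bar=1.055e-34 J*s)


V0 - E = 2.51 eV = 4.0210e-19 J
kappa = sqrt(2 * m * (V0-E)) / h_bar
= sqrt(2 * 9.109e-31 * 4.0210e-19) / 1.055e-34
= 8.1127e+09 /m
2*kappa*L = 2 * 8.1127e+09 * 0.48e-9
= 7.7882
T = exp(-7.7882) = 4.145974e-04

4.145974e-04


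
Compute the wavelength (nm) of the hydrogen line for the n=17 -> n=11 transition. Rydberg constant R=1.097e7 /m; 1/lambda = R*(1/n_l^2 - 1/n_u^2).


1/lambda = R * (1/n_l^2 - 1/n_u^2)
= 1.097e7 * (1/11^2 - 1/17^2)
= 1.097e7 * (0.008264 - 0.00346)
= 1.097e7 * 0.004804
= 5.2703e+04 /m
lambda = 1 / 5.2703e+04 = 18974.3673 nm

18974.3673


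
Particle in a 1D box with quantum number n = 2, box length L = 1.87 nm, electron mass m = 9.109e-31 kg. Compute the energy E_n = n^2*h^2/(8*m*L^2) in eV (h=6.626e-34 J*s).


E = n^2 * h^2 / (8 * m * L^2)
= 2^2 * (6.626e-34)^2 / (8 * 9.109e-31 * (1.87e-9)^2)
= 4 * 4.3904e-67 / (8 * 9.109e-31 * 3.4969e-18)
= 6.8916e-20 J
= 0.4302 eV

0.4302


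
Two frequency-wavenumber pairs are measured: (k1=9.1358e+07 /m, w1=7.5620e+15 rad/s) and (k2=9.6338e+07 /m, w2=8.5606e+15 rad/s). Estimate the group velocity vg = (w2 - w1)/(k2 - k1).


vg = (w2 - w1) / (k2 - k1)
= (8.5606e+15 - 7.5620e+15) / (9.6338e+07 - 9.1358e+07)
= 9.9860e+14 / 4.9800e+06
= 2.0052e+08 m/s

2.0052e+08


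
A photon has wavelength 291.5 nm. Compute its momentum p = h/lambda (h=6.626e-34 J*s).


p = h / lambda
= 6.626e-34 / (291.5e-9)
= 6.626e-34 / 2.9150e-07
= 2.2731e-27 kg*m/s

2.2731e-27


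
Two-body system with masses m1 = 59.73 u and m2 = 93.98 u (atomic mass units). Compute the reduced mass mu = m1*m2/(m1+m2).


mu = m1 * m2 / (m1 + m2)
= 59.73 * 93.98 / (59.73 + 93.98)
= 5613.4254 / 153.71
= 36.5196 u

36.5196


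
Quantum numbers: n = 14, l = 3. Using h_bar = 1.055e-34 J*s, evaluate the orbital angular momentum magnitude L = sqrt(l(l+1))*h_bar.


L = sqrt(l*(l+1)) * h_bar
= sqrt(3 * 4) * 1.055e-34
= sqrt(12) * 1.055e-34
= 3.4641 * 1.055e-34
= 3.6546e-34 J*s

3.6546e-34


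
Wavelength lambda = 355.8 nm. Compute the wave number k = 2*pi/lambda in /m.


k = 2 * pi / lambda
= 6.2832 / (355.8e-9)
= 6.2832 / 3.5580e-07
= 1.7659e+07 /m

1.7659e+07


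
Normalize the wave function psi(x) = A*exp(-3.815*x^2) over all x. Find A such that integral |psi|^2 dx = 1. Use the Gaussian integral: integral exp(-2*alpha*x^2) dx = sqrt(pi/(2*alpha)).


integral |psi|^2 dx = A^2 * sqrt(pi/(2*alpha)) = 1
A^2 = sqrt(2*alpha/pi)
= sqrt(2 * 3.815 / pi)
= 1.55843
A = sqrt(1.55843)
= 1.2484

1.2484


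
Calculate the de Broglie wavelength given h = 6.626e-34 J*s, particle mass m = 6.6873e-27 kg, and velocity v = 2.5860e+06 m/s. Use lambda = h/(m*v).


lambda = h / (m * v)
= 6.626e-34 / (6.6873e-27 * 2.5860e+06)
= 6.626e-34 / 1.7293e-20
= 3.8315e-14 m

3.8315e-14
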